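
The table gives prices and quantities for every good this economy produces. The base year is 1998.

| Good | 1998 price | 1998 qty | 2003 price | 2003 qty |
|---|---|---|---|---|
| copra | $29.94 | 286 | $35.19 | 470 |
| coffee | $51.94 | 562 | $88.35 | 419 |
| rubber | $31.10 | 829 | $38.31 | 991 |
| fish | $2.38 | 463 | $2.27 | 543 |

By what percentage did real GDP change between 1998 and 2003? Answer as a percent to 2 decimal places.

Real GDP 1998 = Nominal GDP 1998 = 29.94·286 + 51.94·562 + 31.10·829 + 2.38·463 = 64636.96.
Real GDP 2003 (at 1998 prices) = 29.94·470 + 51.94·419 + 31.10·991 + 2.38·543 = 67947.10.
Real growth = 67947.10/64636.96 − 1 = 0.0512.

5.12%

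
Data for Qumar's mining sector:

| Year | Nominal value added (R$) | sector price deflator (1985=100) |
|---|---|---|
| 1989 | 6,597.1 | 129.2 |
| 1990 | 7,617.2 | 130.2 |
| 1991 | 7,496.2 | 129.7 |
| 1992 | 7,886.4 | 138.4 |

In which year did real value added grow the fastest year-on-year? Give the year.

1990

1990: real = 7617.2/1.302 = 5850.38; growth vs 1989 (5106.11) = 14.58%.
1991: real = 7496.2/1.297 = 5779.65; growth vs 1990 (5850.38) = -1.21%.
1992: real = 7886.4/1.384 = 5698.27; growth vs 1991 (5779.65) = -1.41%.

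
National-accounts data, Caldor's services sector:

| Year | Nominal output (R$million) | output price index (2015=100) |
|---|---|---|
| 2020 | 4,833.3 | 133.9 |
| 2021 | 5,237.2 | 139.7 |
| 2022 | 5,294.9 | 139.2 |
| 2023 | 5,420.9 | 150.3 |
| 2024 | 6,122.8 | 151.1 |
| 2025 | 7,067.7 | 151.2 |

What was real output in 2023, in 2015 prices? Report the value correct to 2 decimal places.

Real output 2023 = 5420.9 / 1.503 = 3606.72.

R$3,606.72 million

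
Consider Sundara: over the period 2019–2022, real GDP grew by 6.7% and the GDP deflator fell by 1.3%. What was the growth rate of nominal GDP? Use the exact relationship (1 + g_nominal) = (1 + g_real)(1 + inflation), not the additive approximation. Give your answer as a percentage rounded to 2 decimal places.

(1 + g_nom) = (1 + g_real)(1 + π) = 1.0670 × 0.9870 = 1.05313.

5.31%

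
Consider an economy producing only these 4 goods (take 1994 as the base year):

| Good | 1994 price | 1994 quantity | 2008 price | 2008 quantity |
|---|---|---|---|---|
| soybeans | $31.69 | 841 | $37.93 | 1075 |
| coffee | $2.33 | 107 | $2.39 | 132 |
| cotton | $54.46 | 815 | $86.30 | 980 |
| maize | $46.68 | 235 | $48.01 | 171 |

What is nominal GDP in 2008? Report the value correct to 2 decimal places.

Nominal GDP 2008 = Σ (p_2008 × q_2008) = 37.93·1075 + 2.39·132 + 86.30·980 + 48.01·171 = 133873.94.

$133873.94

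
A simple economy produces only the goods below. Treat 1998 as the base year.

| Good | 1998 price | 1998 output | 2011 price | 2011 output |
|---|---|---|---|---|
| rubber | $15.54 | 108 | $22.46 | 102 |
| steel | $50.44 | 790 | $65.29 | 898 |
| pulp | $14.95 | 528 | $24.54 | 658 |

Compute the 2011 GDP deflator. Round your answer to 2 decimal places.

135.88

Nominal GDP 2011 = 22.46·102 + 65.29·898 + 24.54·658 = 77068.66.
Real GDP 2011 (at 1998 prices) = 15.54·102 + 50.44·898 + 14.95·658 = 56717.30.
Deflator = Nominal/Real × 100 = 77068.66/56717.30 × 100 = 135.882.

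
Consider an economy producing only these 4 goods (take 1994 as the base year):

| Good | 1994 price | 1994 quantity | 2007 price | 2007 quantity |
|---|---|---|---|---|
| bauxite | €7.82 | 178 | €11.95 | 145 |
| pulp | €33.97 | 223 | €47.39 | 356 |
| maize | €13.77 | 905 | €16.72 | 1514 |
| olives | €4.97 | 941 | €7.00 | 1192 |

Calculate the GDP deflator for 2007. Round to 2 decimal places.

Nominal GDP 2007 = 11.95·145 + 47.39·356 + 16.72·1514 + 7.00·1192 = 52261.67.
Real GDP 2007 (at 1994 prices) = 7.82·145 + 33.97·356 + 13.77·1514 + 4.97·1192 = 39999.24.
Deflator = Nominal/Real × 100 = 52261.67/39999.24 × 100 = 130.657.

130.66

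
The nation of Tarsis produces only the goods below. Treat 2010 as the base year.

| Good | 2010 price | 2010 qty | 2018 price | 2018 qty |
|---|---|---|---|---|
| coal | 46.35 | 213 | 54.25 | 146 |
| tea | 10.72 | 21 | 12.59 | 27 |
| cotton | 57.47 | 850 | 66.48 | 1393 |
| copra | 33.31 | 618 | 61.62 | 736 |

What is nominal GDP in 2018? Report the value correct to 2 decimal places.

Nominal GDP 2018 = Σ (p_2018 × q_2018) = 54.25·146 + 12.59·27 + 66.48·1393 + 61.62·736 = 146219.39.

146219.39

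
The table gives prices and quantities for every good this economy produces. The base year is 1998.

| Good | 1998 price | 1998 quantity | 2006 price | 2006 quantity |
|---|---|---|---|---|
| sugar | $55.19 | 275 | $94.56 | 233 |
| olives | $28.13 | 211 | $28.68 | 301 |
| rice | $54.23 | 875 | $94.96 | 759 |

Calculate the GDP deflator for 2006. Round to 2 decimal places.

Nominal GDP 2006 = 94.56·233 + 28.68·301 + 94.96·759 = 102739.80.
Real GDP 2006 (at 1998 prices) = 55.19·233 + 28.13·301 + 54.23·759 = 62486.97.
Deflator = Nominal/Real × 100 = 102739.80/62486.97 × 100 = 164.418.

164.42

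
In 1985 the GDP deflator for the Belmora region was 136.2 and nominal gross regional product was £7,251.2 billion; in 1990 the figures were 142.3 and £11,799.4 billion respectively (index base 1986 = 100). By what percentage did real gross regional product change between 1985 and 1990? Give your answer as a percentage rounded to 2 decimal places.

55.75%

Real gross regional product 1985 = 7251.2 / 1.362 = 5323.94.
Real gross regional product 1990 = 11799.4 / 1.423 = 8291.92.
Real growth = 8291.92 / 5323.94 − 1 = 0.5575.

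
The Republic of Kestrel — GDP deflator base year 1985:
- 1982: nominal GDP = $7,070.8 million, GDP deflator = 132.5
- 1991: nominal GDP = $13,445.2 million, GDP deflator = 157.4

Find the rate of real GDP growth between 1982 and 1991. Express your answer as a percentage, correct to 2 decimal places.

Real GDP 1982 = 7070.8 / 1.325 = 5336.45.
Real GDP 1991 = 13445.2 / 1.574 = 8542.06.
Real growth = 8542.06 / 5336.45 − 1 = 0.6007.

60.07%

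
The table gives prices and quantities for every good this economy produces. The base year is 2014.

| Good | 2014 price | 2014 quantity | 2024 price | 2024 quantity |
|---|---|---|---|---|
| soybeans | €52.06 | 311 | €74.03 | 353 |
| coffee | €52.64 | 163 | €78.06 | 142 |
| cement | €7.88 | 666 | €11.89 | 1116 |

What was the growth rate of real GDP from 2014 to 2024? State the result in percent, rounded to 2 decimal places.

15.41%

Real GDP 2014 = Nominal GDP 2014 = 52.06·311 + 52.64·163 + 7.88·666 = 30019.06.
Real GDP 2024 (at 2014 prices) = 52.06·353 + 52.64·142 + 7.88·1116 = 34646.14.
Real growth = 34646.14/30019.06 − 1 = 0.1541.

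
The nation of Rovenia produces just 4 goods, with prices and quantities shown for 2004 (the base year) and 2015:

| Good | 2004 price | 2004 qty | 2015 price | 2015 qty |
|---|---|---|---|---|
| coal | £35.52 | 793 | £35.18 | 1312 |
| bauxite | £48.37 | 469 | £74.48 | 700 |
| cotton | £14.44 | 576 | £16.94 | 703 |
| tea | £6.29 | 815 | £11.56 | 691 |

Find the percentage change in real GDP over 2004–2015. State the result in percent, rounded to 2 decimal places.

Real GDP 2004 = Nominal GDP 2004 = 35.52·793 + 48.37·469 + 14.44·576 + 6.29·815 = 64296.68.
Real GDP 2015 (at 2004 prices) = 35.52·1312 + 48.37·700 + 14.44·703 + 6.29·691 = 94958.95.
Real growth = 94958.95/64296.68 − 1 = 0.4769.

47.69%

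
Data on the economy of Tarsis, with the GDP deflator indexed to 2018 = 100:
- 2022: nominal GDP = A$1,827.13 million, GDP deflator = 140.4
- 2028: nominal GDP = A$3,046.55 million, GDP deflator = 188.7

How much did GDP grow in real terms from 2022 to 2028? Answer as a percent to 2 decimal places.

24.06%

Deflate each year: 2022 → 1827.13/1.404 = 1301.37; 2028 → 3046.55/1.887 = 1614.49.
So real GDP changed by 1614.49/1301.37 − 1 = 0.2406, i.e. 24.06%.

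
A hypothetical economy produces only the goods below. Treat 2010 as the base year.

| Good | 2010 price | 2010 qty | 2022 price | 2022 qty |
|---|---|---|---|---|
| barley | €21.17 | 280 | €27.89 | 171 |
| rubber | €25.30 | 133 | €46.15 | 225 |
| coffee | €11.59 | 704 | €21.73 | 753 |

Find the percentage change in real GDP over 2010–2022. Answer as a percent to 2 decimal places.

Real GDP 2010 = Nominal GDP 2010 = 21.17·280 + 25.30·133 + 11.59·704 = 17451.86.
Real GDP 2022 (at 2010 prices) = 21.17·171 + 25.30·225 + 11.59·753 = 18039.84.
Real growth = 18039.84/17451.86 − 1 = 0.0337.

3.37%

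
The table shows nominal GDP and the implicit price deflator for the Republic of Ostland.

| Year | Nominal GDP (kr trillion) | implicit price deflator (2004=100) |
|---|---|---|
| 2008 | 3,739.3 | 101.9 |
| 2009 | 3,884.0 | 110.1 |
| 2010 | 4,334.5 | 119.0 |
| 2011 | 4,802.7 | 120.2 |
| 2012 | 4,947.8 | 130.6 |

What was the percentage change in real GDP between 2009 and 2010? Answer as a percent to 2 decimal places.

3.25%

Real GDP 2009 = 3884.0/1.101 = 3527.70.
Real GDP 2010 = 4334.5/1.190 = 3642.44.
Change = 3642.44/3527.70 − 1 = 0.0325.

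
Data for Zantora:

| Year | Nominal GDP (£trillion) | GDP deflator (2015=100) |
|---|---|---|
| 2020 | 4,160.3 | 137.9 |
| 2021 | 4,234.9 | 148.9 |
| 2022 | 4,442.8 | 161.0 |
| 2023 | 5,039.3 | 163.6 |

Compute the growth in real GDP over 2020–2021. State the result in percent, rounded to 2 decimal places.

-5.73%

Real GDP 2020 = 4160.3/1.379 = 3016.90.
Real GDP 2021 = 4234.9/1.489 = 2844.12.
Change = 2844.12/3016.90 − 1 = -0.0573.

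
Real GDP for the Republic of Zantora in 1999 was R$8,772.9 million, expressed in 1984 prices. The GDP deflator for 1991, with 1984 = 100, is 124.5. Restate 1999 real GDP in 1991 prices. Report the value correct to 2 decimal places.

R$10,922.26 million

Real GDP in 1991 prices = Real GDP in 1984 prices × (P_1991/P_1984) = 8772.9 × 1.245 = 10922.26.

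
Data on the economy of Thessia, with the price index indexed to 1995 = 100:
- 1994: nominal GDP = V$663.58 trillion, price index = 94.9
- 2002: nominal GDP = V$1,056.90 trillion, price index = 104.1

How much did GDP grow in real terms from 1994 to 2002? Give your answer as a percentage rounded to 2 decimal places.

45.20%

Deflate each year: 1994 → 663.58/0.949 = 699.24; 2002 → 1056.90/1.041 = 1015.27.
So real GDP changed by 1015.27/699.24 − 1 = 0.4520, i.e. 45.20%.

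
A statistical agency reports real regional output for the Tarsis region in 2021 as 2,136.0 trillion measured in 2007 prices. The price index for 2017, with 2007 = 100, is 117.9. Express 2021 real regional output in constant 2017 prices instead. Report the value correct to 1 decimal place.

2,518.3 trillion

Real regional output in 2017 prices = Real regional output in 2007 prices × (P_2017/P_2007) = 2136.0 × 1.179 = 2518.34.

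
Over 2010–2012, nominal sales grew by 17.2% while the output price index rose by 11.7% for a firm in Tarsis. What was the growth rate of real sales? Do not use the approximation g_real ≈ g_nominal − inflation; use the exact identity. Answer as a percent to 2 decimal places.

(1 + g_nom) = (1 + g_real)(1 + π), so g_real = 1.1720 / 1.1170 − 1 = 0.04924.

4.92%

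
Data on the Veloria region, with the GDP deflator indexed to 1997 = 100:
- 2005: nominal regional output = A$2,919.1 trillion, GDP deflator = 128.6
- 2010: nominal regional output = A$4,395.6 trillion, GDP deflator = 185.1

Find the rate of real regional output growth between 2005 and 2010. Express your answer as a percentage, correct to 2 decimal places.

Real regional output 2005 = 2919.1 / 1.286 = 2269.91.
Real regional output 2010 = 4395.6 / 1.851 = 2374.72.
Real growth = 2374.72 / 2269.91 − 1 = 0.0462.

4.62%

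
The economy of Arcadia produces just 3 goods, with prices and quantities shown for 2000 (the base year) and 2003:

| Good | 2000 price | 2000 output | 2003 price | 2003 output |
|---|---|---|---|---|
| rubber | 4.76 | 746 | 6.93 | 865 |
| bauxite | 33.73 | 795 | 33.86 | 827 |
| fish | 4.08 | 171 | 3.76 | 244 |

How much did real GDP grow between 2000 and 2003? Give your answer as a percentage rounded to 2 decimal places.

Real GDP 2000 = Nominal GDP 2000 = 4.76·746 + 33.73·795 + 4.08·171 = 31063.99.
Real GDP 2003 (at 2000 prices) = 4.76·865 + 33.73·827 + 4.08·244 = 33007.63.
Real growth = 33007.63/31063.99 − 1 = 0.0626.

6.26%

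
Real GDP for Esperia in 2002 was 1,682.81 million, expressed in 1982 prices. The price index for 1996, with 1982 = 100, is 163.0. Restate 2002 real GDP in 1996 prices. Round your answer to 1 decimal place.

Real GDP in 1996 prices = Real GDP in 1982 prices × (P_1996/P_1982) = 1682.81 × 1.630 = 2742.98.

2,743.0 million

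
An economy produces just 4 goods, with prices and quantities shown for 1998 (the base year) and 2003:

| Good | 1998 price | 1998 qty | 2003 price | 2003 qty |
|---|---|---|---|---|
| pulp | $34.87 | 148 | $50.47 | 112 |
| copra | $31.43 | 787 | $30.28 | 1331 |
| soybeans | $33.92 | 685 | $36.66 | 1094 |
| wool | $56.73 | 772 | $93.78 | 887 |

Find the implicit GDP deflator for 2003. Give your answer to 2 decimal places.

Nominal GDP 2003 = 50.47·112 + 30.28·1331 + 36.66·1094 + 93.78·887 = 169244.22.
Real GDP 2003 (at 1998 prices) = 34.87·112 + 31.43·1331 + 33.92·1094 + 56.73·887 = 133166.76.
Deflator = Nominal/Real × 100 = 169244.22/133166.76 × 100 = 127.092.

127.09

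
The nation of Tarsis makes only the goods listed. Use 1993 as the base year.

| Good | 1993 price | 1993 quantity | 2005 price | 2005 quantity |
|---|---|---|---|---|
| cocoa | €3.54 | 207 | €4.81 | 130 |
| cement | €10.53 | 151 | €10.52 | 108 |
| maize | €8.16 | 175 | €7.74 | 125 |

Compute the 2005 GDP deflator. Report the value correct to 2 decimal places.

104.26

Nominal GDP 2005 = 4.81·130 + 10.52·108 + 7.74·125 = 2728.96.
Real GDP 2005 (at 1993 prices) = 3.54·130 + 10.53·108 + 8.16·125 = 2617.44.
Deflator = Nominal/Real × 100 = 2728.96/2617.44 × 100 = 104.261.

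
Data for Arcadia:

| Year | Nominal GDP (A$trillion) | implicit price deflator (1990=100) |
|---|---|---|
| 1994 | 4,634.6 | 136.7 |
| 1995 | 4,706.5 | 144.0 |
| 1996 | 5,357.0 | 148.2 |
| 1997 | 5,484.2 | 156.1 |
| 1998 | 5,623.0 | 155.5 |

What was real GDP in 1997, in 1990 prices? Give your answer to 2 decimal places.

A$3,513.26 trillion

Real GDP 1997 = 5484.2 / 1.561 = 3513.26.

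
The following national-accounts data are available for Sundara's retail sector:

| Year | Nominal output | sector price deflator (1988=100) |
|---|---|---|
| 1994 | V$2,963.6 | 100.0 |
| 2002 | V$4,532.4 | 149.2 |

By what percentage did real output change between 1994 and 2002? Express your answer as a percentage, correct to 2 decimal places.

Deflate each year: 1994 → 2963.6/1.000 = 2963.60; 2002 → 4532.4/1.492 = 3037.80.
So real output changed by 3037.80/2963.60 − 1 = 0.0250, i.e. 2.50%.

2.50%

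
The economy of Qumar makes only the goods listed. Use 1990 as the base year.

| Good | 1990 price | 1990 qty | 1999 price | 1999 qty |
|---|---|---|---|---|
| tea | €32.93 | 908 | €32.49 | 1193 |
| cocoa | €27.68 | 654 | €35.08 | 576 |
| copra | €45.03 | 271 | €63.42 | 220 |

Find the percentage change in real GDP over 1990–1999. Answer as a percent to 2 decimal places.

8.19%

Real GDP 1990 = Nominal GDP 1990 = 32.93·908 + 27.68·654 + 45.03·271 = 60206.29.
Real GDP 1999 (at 1990 prices) = 32.93·1193 + 27.68·576 + 45.03·220 = 65135.77.
Real growth = 65135.77/60206.29 − 1 = 0.0819.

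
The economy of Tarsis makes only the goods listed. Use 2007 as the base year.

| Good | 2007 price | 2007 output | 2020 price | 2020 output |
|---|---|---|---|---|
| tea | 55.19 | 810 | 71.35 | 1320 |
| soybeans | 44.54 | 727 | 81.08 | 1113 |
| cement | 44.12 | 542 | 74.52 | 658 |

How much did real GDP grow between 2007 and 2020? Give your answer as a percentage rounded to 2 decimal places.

49.96%

Real GDP 2007 = Nominal GDP 2007 = 55.19·810 + 44.54·727 + 44.12·542 = 100997.52.
Real GDP 2020 (at 2007 prices) = 55.19·1320 + 44.54·1113 + 44.12·658 = 151454.78.
Real growth = 151454.78/100997.52 − 1 = 0.4996.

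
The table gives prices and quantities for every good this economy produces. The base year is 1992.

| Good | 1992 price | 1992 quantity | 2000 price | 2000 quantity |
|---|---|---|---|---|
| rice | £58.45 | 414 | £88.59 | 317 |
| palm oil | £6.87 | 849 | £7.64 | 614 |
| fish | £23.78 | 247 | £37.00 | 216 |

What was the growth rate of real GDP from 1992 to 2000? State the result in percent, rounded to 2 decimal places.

Real GDP 1992 = Nominal GDP 1992 = 58.45·414 + 6.87·849 + 23.78·247 = 35904.59.
Real GDP 2000 (at 1992 prices) = 58.45·317 + 6.87·614 + 23.78·216 = 27883.31.
Real growth = 27883.31/35904.59 − 1 = -0.2234.

-22.34%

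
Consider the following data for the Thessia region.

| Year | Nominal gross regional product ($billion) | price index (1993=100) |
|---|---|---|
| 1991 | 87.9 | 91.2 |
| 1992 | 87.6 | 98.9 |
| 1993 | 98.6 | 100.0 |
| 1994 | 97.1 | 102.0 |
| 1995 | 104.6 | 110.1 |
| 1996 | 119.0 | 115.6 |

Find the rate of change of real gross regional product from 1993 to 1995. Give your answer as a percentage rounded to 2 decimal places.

-3.65%

Real gross regional product 1993 = 98.6/1.000 = 98.60.
Real gross regional product 1995 = 104.6/1.101 = 95.00.
Change = 95.00/98.60 − 1 = -0.0365.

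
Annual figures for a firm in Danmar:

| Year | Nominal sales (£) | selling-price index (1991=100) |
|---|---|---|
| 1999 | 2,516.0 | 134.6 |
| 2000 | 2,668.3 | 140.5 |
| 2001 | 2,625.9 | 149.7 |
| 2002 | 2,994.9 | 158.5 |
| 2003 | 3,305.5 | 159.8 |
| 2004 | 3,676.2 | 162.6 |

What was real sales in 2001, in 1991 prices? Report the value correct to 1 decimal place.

£1,754.1

Real sales 2001 = 2625.9 / 1.497 = 1754.11.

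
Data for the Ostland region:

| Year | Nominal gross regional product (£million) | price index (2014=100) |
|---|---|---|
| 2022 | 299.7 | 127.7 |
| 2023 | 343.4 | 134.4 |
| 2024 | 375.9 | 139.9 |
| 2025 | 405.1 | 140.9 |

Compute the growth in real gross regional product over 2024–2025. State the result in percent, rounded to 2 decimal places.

Real gross regional product 2024 = 375.9/1.399 = 268.69.
Real gross regional product 2025 = 405.1/1.409 = 287.51.
Change = 287.51/268.69 − 1 = 0.0700.

7.00%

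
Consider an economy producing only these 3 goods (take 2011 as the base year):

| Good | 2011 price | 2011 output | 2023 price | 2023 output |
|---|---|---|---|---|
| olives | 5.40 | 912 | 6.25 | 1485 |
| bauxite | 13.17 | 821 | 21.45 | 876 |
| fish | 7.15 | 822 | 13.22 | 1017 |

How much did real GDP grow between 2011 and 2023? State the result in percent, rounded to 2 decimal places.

24.12%

Real GDP 2011 = Nominal GDP 2011 = 5.40·912 + 13.17·821 + 7.15·822 = 21614.67.
Real GDP 2023 (at 2011 prices) = 5.40·1485 + 13.17·876 + 7.15·1017 = 26827.47.
Real growth = 26827.47/21614.67 − 1 = 0.2412.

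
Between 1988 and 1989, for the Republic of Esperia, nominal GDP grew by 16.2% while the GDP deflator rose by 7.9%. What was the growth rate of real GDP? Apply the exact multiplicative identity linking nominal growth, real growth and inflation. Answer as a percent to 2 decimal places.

7.69%

(1 + g_nom) = (1 + g_real)(1 + π), so g_real = 1.1620 / 1.0790 − 1 = 0.07692.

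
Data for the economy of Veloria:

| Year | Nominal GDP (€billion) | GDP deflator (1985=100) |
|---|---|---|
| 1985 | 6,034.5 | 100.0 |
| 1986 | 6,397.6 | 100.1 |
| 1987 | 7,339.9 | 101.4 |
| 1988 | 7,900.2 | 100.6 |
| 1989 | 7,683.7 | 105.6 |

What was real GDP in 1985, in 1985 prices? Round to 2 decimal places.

Real GDP 1985 = 6034.5 / 1.000 = 6034.50.

€6,034.50 billion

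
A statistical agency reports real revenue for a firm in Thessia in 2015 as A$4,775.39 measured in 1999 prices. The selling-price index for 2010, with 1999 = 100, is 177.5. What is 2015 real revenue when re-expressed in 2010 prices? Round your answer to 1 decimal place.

A$8,476.3

Real revenue in 2010 prices = Real revenue in 1999 prices × (P_2010/P_1999) = 4775.39 × 1.775 = 8476.32.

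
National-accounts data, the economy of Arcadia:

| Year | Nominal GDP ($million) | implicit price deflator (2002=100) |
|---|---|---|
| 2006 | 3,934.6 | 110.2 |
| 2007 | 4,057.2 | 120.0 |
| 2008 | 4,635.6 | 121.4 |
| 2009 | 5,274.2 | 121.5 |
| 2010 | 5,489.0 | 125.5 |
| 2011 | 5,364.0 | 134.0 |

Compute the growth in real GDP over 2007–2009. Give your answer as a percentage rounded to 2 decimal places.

Real GDP 2007 = 4057.2/1.200 = 3381.00.
Real GDP 2009 = 5274.2/1.215 = 4340.91.
Change = 4340.91/3381.00 − 1 = 0.2839.

28.39%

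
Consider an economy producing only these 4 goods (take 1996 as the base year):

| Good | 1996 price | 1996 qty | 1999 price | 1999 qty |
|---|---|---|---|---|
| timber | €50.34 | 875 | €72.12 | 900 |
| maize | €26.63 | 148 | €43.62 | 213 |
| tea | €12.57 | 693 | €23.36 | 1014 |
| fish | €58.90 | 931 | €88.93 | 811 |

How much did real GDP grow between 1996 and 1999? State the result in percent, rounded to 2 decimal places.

-0.04%

Real GDP 1996 = Nominal GDP 1996 = 50.34·875 + 26.63·148 + 12.57·693 + 58.90·931 = 111535.65.
Real GDP 1999 (at 1996 prices) = 50.34·900 + 26.63·213 + 12.57·1014 + 58.90·811 = 111492.07.
Real growth = 111492.07/111535.65 − 1 = -0.0004.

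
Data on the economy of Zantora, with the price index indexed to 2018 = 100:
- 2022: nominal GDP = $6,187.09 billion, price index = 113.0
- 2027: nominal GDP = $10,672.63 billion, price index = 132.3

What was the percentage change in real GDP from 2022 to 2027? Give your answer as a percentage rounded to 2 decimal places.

Deflate each year: 2022 → 6187.09/1.130 = 5475.30; 2027 → 10672.63/1.323 = 8066.99.
So real GDP changed by 8066.99/5475.30 − 1 = 0.4733, i.e. 47.33%.

47.33%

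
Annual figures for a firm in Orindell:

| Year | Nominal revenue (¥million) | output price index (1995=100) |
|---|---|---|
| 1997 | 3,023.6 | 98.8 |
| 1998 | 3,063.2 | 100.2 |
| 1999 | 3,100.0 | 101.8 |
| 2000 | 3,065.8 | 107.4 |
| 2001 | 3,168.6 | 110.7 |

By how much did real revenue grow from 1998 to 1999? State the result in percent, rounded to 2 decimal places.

-0.39%

Real revenue 1998 = 3063.2/1.002 = 3057.09.
Real revenue 1999 = 3100.0/1.018 = 3045.19.
Change = 3045.19/3057.09 − 1 = -0.0039.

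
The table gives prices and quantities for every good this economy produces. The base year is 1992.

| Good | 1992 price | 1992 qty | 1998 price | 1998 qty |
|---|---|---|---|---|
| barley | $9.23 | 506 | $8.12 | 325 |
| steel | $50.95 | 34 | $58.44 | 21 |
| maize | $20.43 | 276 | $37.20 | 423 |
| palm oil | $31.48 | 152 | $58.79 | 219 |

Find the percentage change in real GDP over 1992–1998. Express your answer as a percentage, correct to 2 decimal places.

Real GDP 1992 = Nominal GDP 1992 = 9.23·506 + 50.95·34 + 20.43·276 + 31.48·152 = 16826.32.
Real GDP 1998 (at 1992 prices) = 9.23·325 + 50.95·21 + 20.43·423 + 31.48·219 = 19605.71.
Real growth = 19605.71/16826.32 − 1 = 0.1652.

16.52%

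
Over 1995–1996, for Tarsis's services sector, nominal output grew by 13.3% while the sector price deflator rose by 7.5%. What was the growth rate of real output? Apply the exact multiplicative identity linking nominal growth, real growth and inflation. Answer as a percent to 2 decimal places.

(1 + g_nom) = (1 + g_real)(1 + π), so g_real = 1.1330 / 1.0750 − 1 = 0.05395.

5.40%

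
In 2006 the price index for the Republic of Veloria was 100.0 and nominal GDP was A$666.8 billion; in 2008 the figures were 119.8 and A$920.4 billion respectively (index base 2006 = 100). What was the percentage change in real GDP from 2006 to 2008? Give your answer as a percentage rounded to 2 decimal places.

Deflate each year: 2006 → 666.8/1.000 = 666.80; 2008 → 920.4/1.198 = 768.28.
So real GDP changed by 768.28/666.80 − 1 = 0.1522, i.e. 15.22%.

15.22%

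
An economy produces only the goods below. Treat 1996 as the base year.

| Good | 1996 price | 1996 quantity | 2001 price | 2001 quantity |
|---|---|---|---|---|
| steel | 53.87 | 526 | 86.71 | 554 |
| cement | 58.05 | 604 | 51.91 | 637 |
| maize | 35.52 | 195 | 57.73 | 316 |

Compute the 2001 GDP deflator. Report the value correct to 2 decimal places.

Nominal GDP 2001 = 86.71·554 + 51.91·637 + 57.73·316 = 99346.69.
Real GDP 2001 (at 1996 prices) = 53.87·554 + 58.05·637 + 35.52·316 = 78046.15.
Deflator = Nominal/Real × 100 = 99346.69/78046.15 × 100 = 127.292.

127.29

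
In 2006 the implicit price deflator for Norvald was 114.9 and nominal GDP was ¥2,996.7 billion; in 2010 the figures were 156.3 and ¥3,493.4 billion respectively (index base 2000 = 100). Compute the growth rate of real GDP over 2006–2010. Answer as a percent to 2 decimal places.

-14.30%

Real GDP 2006 = 2996.7 / 1.149 = 2608.09.
Real GDP 2010 = 3493.4 / 1.563 = 2235.06.
Real growth = 2235.06 / 2608.09 − 1 = -0.1430.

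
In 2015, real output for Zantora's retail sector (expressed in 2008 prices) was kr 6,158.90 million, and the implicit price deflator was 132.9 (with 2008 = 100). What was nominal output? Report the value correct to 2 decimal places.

kr 8,185.18 million

Nominal output = Real × (implicit price deflator/100) = 6158.90 × 1.329 = 8185.18.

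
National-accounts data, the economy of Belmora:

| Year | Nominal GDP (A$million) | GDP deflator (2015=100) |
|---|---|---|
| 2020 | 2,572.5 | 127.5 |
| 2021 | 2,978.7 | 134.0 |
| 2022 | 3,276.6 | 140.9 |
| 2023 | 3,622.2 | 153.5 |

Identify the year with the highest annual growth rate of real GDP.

2021

2021: real = 2978.7/1.340 = 2222.91; growth vs 2020 (2017.65) = 10.17%.
2022: real = 3276.6/1.409 = 2325.48; growth vs 2021 (2222.91) = 4.61%.
2023: real = 3622.2/1.535 = 2359.74; growth vs 2022 (2325.48) = 1.47%.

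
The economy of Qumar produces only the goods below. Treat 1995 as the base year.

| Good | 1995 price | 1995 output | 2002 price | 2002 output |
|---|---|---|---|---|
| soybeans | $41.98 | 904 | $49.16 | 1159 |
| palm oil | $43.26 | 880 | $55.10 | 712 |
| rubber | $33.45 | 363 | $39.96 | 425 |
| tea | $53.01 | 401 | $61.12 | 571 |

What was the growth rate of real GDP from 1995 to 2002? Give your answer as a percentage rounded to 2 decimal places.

Real GDP 1995 = Nominal GDP 1995 = 41.98·904 + 43.26·880 + 33.45·363 + 53.01·401 = 109418.08.
Real GDP 2002 (at 1995 prices) = 41.98·1159 + 43.26·712 + 33.45·425 + 53.01·571 = 123940.90.
Real growth = 123940.90/109418.08 − 1 = 0.1327.

13.27%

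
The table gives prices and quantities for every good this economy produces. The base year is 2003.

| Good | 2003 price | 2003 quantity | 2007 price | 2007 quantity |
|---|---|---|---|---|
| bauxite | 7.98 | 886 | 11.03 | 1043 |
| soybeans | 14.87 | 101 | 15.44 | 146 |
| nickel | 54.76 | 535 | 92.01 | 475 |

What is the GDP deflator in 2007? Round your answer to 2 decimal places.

157.41

Nominal GDP 2007 = 11.03·1043 + 15.44·146 + 92.01·475 = 57463.28.
Real GDP 2007 (at 2003 prices) = 7.98·1043 + 14.87·146 + 54.76·475 = 36505.16.
Deflator = Nominal/Real × 100 = 57463.28/36505.16 × 100 = 157.411.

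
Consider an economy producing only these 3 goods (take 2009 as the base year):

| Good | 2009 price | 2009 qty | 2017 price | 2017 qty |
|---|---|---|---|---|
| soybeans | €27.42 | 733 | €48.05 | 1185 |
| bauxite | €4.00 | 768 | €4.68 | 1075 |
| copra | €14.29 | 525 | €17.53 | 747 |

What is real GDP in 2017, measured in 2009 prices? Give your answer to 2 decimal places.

Real GDP 2017 = Σ (p_2009 × q_2017) = 27.42·1185 + 4.00·1075 + 14.29·747 = 47467.33.

€47467.33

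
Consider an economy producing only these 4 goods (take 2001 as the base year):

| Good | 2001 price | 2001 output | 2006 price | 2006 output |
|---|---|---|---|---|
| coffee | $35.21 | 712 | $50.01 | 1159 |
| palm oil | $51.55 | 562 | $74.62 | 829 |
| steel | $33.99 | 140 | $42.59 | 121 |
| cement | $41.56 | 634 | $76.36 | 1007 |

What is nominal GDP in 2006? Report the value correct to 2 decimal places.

$201869.48

Nominal GDP 2006 = Σ (p_2006 × q_2006) = 50.01·1159 + 74.62·829 + 42.59·121 + 76.36·1007 = 201869.48.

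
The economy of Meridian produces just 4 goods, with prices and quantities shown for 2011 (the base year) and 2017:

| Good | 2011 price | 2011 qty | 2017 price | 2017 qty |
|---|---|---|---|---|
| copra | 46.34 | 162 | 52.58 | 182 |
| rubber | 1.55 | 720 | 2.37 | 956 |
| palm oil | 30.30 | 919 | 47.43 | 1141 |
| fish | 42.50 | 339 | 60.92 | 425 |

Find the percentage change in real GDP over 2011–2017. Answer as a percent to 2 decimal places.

Real GDP 2011 = Nominal GDP 2011 = 46.34·162 + 1.55·720 + 30.30·919 + 42.50·339 = 50876.28.
Real GDP 2017 (at 2011 prices) = 46.34·182 + 1.55·956 + 30.30·1141 + 42.50·425 = 62550.48.
Real growth = 62550.48/50876.28 − 1 = 0.2295.

22.95%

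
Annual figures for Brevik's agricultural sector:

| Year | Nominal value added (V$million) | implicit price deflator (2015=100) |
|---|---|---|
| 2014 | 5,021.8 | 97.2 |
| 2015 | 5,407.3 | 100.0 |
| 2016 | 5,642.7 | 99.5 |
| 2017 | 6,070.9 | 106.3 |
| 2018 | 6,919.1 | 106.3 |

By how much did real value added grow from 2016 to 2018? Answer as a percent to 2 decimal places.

Real value added 2016 = 5642.7/0.995 = 5671.06.
Real value added 2018 = 6919.1/1.063 = 6509.03.
Change = 6509.03/5671.06 − 1 = 0.1478.

14.78%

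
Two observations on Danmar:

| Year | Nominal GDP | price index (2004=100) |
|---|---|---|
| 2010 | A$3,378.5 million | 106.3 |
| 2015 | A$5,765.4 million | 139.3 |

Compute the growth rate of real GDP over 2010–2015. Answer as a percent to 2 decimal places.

Real GDP 2010 = 3378.5 / 1.063 = 3178.27.
Real GDP 2015 = 5765.4 / 1.393 = 4138.84.
Real growth = 4138.84 / 3178.27 − 1 = 0.3022.

30.22%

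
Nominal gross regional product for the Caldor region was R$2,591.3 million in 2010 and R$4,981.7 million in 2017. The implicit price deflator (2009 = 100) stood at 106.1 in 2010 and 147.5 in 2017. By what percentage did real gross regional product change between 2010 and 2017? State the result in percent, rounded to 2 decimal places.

38.29%

Deflate each year: 2010 → 2591.3/1.061 = 2442.32; 2017 → 4981.7/1.475 = 3377.42.
So real gross regional product changed by 3377.42/2442.32 − 1 = 0.3829, i.e. 38.29%.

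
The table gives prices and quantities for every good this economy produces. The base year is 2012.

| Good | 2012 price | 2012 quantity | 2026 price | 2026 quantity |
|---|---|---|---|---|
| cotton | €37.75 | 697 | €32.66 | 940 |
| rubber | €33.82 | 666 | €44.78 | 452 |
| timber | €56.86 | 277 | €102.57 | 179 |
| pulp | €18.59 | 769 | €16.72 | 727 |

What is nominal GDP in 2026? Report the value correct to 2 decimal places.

Nominal GDP 2026 = Σ (p_2026 × q_2026) = 32.66·940 + 44.78·452 + 102.57·179 + 16.72·727 = 81456.43.

€81456.43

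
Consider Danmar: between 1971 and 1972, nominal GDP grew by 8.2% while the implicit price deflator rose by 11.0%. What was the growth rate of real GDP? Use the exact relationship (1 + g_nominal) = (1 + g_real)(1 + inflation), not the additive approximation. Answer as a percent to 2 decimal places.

(1 + g_nom) = (1 + g_real)(1 + π), so g_real = 1.0820 / 1.1100 − 1 = -0.02523.

-2.52%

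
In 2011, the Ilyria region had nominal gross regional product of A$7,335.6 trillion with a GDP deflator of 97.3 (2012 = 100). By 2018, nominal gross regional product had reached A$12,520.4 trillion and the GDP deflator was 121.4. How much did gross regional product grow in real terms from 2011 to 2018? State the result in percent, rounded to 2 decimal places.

Real gross regional product 2011 = 7335.6 / 0.973 = 7539.16.
Real gross regional product 2018 = 12520.4 / 1.214 = 10313.34.
Real growth = 10313.34 / 7539.16 − 1 = 0.3680.

36.80%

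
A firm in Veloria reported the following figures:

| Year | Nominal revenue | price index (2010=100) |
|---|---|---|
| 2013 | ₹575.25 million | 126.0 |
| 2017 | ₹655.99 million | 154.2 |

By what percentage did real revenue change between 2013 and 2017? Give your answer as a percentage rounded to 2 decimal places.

-6.82%

Real revenue 2013 = 575.25 / 1.260 = 456.55.
Real revenue 2017 = 655.99 / 1.542 = 425.42.
Real growth = 425.42 / 456.55 − 1 = -0.0682.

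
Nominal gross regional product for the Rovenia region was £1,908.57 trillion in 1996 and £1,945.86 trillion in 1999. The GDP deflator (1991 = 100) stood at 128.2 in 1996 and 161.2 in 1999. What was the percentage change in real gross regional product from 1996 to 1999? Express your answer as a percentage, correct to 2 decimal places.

Deflate each year: 1996 → 1908.57/1.282 = 1488.74; 1999 → 1945.86/1.612 = 1207.11.
So real gross regional product changed by 1207.11/1488.74 − 1 = -0.1892, i.e. -18.92%.

-18.92%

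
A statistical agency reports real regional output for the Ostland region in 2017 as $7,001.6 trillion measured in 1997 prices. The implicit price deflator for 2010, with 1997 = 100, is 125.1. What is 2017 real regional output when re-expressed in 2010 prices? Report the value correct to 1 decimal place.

Real regional output in 2010 prices = Real regional output in 1997 prices × (P_2010/P_1997) = 7001.6 × 1.251 = 8759.00.

$8,759.0 trillion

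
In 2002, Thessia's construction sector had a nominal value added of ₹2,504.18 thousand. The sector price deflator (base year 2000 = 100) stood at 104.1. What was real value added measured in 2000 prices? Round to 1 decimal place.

Real value added = Nominal / (sector price deflator/100) = 2504.18 / 1.041 = 2405.55.

₹2,405.6 thousand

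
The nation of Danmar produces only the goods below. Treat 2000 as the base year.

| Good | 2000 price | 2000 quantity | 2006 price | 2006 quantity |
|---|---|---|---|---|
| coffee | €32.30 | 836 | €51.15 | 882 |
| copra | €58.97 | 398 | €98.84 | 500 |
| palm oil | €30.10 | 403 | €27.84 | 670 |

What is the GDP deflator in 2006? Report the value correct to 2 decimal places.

Nominal GDP 2006 = 51.15·882 + 98.84·500 + 27.84·670 = 113187.10.
Real GDP 2006 (at 2000 prices) = 32.30·882 + 58.97·500 + 30.10·670 = 78140.60.
Deflator = Nominal/Real × 100 = 113187.10/78140.60 × 100 = 144.851.

144.85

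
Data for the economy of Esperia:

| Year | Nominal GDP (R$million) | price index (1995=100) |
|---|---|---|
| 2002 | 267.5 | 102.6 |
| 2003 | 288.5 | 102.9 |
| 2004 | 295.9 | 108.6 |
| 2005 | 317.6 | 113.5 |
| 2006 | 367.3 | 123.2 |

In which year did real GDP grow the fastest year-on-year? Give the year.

2003: real = 288.5/1.029 = 280.37; growth vs 2002 (260.72) = 7.54%.
2004: real = 295.9/1.086 = 272.47; growth vs 2003 (280.37) = -2.82%.
2005: real = 317.6/1.135 = 279.82; growth vs 2004 (272.47) = 2.70%.
2006: real = 367.3/1.232 = 298.13; growth vs 2005 (279.82) = 6.54%.

2003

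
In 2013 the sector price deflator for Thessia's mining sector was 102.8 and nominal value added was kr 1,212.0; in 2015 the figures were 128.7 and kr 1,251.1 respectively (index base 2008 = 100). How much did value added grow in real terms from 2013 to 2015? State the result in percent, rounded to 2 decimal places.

-17.55%

Real value added 2013 = 1212.0 / 1.028 = 1178.99.
Real value added 2015 = 1251.1 / 1.287 = 972.11.
Real growth = 972.11 / 1178.99 − 1 = -0.1755.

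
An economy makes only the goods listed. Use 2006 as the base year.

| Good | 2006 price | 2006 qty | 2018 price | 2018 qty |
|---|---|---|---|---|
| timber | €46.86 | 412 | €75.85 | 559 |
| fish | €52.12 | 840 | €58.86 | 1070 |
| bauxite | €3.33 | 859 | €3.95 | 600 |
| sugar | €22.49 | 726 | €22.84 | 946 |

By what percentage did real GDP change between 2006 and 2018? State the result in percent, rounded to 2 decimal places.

Real GDP 2006 = Nominal GDP 2006 = 46.86·412 + 52.12·840 + 3.33·859 + 22.49·726 = 82275.33.
Real GDP 2018 (at 2006 prices) = 46.86·559 + 52.12·1070 + 3.33·600 + 22.49·946 = 105236.68.
Real growth = 105236.68/82275.33 − 1 = 0.2791.

27.91%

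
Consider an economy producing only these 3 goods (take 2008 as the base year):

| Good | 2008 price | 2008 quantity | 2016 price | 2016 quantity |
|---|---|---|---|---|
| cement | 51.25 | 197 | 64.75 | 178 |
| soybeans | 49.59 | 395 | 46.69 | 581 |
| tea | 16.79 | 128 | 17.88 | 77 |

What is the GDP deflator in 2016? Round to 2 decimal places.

102.04

Nominal GDP 2016 = 64.75·178 + 46.69·581 + 17.88·77 = 40029.15.
Real GDP 2016 (at 2008 prices) = 51.25·178 + 49.59·581 + 16.79·77 = 39227.12.
Deflator = Nominal/Real × 100 = 40029.15/39227.12 × 100 = 102.045.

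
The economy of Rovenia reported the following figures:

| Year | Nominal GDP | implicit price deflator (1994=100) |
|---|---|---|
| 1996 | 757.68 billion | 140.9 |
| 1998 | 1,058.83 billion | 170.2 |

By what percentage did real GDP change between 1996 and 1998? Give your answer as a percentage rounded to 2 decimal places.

Deflate each year: 1996 → 757.68/1.409 = 537.74; 1998 → 1058.83/1.702 = 622.11.
So real GDP changed by 622.11/537.74 − 1 = 0.1569, i.e. 15.69%.

15.69%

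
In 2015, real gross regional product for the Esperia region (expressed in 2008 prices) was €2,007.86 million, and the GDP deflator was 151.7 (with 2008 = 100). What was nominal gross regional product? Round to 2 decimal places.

€3,045.92 million

Nominal gross regional product = Real × (GDP deflator/100) = 2007.86 × 1.517 = 3045.92.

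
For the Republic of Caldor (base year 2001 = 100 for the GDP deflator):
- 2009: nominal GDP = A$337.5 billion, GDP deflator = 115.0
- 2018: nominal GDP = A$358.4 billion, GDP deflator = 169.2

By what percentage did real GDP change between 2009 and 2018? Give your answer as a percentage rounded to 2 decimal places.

-27.82%

Real GDP 2009 = 337.5 / 1.150 = 293.48.
Real GDP 2018 = 358.4 / 1.692 = 211.82.
Real growth = 211.82 / 293.48 − 1 = -0.2782.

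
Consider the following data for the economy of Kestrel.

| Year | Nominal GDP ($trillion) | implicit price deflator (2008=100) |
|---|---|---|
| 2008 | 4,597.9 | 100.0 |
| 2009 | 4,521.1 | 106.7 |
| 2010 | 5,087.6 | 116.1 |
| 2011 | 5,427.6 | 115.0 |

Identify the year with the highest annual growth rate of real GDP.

2011

2009: real = 4521.1/1.067 = 4237.21; growth vs 2008 (4597.90) = -7.84%.
2010: real = 5087.6/1.161 = 4382.08; growth vs 2009 (4237.21) = 3.42%.
2011: real = 5427.6/1.150 = 4719.65; growth vs 2010 (4382.08) = 7.70%.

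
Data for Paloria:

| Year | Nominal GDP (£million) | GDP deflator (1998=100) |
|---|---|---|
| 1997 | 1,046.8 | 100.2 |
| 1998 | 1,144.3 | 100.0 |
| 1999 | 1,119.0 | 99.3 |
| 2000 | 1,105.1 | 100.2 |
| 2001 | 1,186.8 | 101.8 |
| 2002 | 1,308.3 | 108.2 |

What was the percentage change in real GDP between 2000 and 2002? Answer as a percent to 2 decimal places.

Real GDP 2000 = 1105.1/1.002 = 1102.89.
Real GDP 2002 = 1308.3/1.082 = 1209.15.
Change = 1209.15/1102.89 − 1 = 0.0963.

9.63%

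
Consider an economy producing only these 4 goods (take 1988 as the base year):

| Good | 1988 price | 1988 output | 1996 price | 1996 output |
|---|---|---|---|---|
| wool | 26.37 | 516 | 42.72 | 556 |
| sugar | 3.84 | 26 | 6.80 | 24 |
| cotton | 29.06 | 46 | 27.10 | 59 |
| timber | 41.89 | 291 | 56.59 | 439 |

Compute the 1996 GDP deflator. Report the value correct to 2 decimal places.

144.46

Nominal GDP 1996 = 42.72·556 + 6.80·24 + 27.10·59 + 56.59·439 = 50357.43.
Real GDP 1996 (at 1988 prices) = 26.37·556 + 3.84·24 + 29.06·59 + 41.89·439 = 34858.13.
Deflator = Nominal/Real × 100 = 50357.43/34858.13 × 100 = 144.464.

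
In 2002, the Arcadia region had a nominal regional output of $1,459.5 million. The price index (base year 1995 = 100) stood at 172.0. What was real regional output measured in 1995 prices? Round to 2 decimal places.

$848.55 million

Real regional output = Nominal / (price index/100) = 1459.5 / 1.720 = 848.55.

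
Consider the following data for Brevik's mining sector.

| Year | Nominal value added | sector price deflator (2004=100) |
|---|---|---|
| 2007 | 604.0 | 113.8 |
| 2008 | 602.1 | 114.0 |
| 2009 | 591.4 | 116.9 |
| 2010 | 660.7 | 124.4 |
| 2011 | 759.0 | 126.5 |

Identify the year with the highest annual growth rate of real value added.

2011

2008: real = 602.1/1.140 = 528.16; growth vs 2007 (530.76) = -0.49%.
2009: real = 591.4/1.169 = 505.90; growth vs 2008 (528.16) = -4.21%.
2010: real = 660.7/1.244 = 531.11; growth vs 2009 (505.90) = 4.98%.
2011: real = 759.0/1.265 = 600.00; growth vs 2010 (531.11) = 12.97%.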